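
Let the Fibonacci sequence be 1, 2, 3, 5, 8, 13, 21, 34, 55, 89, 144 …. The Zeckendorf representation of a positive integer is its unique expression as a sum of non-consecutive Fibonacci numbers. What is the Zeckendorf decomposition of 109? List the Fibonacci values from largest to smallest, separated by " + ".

89 + 13 + 5 + 2

89 ≤ 109 < 144, so take 89; remainder 20
13 ≤ 20 < 21, so take 13; remainder 7
5 ≤ 7 < 8, so take 5; remainder 2
2 ≤ 2 < 3, so take 2; remainder 0
So 109 = 89 + 13 + 5 + 2, with no two terms consecutive in the sequence.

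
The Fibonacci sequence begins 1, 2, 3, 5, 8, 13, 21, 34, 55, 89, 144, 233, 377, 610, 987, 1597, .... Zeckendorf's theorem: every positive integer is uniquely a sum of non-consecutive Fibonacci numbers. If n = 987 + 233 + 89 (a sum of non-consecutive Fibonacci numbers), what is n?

1309

987 + 233 + 89 = 1309.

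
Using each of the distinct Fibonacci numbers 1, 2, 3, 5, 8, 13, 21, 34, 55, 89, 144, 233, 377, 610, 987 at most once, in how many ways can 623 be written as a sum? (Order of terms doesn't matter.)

14

Starting from the Zeckendorf form and repeatedly splitting a term F_k into F_{k−1} + F_{k−2} (when neither is already used) reaches every representation.
623 = 610+13 = 610+8+5 = 377+233+13 = 610+8+3+2 = 377+233+8+5 = … (9 more), for 14 in all.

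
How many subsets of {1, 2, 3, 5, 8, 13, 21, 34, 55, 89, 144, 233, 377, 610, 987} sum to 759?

Each representation comes from the Zeckendorf form by replacing some F_k with F_{k−1} + F_{k−2} where possible.
759 = 610+144+5 = 610+144+3+2 = 610+89+55+5 = 377+233+144+5 = 610+89+55+3+2 = … (11 more), for 16 in all.

16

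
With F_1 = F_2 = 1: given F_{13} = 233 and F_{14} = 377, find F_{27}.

By F_{2k+1} = F_k² + F_{k+1}²: F_{27} = 233² + 377² = 54289 + 142129 = 196418.

196418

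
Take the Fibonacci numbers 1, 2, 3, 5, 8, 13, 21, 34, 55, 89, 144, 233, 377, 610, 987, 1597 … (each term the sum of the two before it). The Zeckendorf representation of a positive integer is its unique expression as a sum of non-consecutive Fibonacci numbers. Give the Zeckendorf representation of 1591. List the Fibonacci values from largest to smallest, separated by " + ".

subtract 987 from 1591: 604 remains
subtract 377 from 604: 227 remains
subtract 144 from 227: 83 remains
subtract 55 from 83: 28 remains
subtract 21 from 28: 7 remains
subtract 5 from 7: 2 remains
subtract 2 from 2: 0 remains
So 1591 = 987 + 377 + 144 + 55 + 21 + 5 + 2, with no two terms consecutive in the sequence.

987 + 377 + 144 + 55 + 21 + 5 + 2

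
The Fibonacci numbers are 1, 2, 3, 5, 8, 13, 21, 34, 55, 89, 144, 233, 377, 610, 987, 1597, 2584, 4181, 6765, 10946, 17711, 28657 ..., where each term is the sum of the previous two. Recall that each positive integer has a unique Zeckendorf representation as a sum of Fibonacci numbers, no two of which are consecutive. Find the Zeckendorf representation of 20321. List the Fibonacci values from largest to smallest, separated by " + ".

17711 + 2584 + 21 + 5

largest Fibonacci ≤ 20321 is 17711; 20321 − 17711 = 2610
largest Fibonacci ≤ 2610 is 2584; 2610 − 2584 = 26
largest Fibonacci ≤ 26 is 21; 26 − 21 = 5
largest Fibonacci ≤ 5 is 5; 5 − 5 = 0
So 20321 = 17711 + 2584 + 21 + 5, with no two terms consecutive in the sequence.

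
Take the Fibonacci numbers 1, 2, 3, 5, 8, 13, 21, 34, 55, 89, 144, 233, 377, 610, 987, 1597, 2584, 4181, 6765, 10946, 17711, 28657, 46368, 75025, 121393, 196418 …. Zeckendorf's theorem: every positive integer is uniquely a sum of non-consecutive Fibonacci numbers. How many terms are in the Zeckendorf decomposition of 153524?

121393 ≤ 153524 < 196418, so take 121393; remainder 32131
28657 ≤ 32131 < 46368, so take 28657; remainder 3474
2584 ≤ 3474 < 4181, so take 2584; remainder 890
610 ≤ 890 < 987, so take 610; remainder 280
233 ≤ 280 < 377, so take 233; remainder 47
34 ≤ 47 < 55, so take 34; remainder 13
13 ≤ 13 < 21, so take 13; remainder 0
153524 = 121393 + 28657 + 2584 + 610 + 233 + 34 + 13, which has 7 terms.

7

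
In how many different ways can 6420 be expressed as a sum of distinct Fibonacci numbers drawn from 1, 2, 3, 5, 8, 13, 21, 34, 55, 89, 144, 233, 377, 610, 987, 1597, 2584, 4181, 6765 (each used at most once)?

40

Each representation comes from the Zeckendorf form by replacing some F_k with F_{k−1} + F_{k−2} where possible.
6420 = 4181+1597+610+21+8+3 = 4181+1597+610+21+8+2+1 = 4181+1597+377+233+21+8+3 = 4181+1597+610+21+5+3+2+1 = 4181+1597+377+233+21+8+2+1 = … (35 more), for 40 in all.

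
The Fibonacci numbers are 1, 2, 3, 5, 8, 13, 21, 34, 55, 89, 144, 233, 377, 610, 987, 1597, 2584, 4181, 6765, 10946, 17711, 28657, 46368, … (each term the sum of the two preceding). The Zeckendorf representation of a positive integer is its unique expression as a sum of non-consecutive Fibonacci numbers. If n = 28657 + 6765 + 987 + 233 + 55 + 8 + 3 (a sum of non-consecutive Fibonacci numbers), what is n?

36708

28657 + 6765 + 987 + 233 + 55 + 8 + 3 = 36708.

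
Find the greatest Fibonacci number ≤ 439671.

317811

317811 ≤ 439671 < 514229, so the largest Fibonacci number not exceeding 439671 is 317811.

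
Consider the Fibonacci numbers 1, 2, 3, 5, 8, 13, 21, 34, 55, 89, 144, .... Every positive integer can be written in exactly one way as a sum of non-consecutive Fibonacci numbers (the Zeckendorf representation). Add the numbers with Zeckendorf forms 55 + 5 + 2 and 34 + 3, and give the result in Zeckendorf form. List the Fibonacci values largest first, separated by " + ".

89 + 8 + 2

The two numbers are 62 and 37, so their sum is 99.
99 − 89 = 10
10 − 8 = 2
2 − 2 = 0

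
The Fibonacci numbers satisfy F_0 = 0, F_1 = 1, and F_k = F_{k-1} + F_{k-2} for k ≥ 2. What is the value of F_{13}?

233

Iterating the recurrence up to F_{8} = 21 and F_{7} = 13:
F_{9} = F_{8} + F_{7} = 21 + 13 = 34
F_{10} = F_{9} + F_{8} = 34 + 21 = 55
F_{11} = F_{10} + F_{9} = 55 + 34 = 89
F_{12} = F_{11} + F_{10} = 89 + 55 = 144
F_{13} = F_{12} + F_{11} = 144 + 89 = 233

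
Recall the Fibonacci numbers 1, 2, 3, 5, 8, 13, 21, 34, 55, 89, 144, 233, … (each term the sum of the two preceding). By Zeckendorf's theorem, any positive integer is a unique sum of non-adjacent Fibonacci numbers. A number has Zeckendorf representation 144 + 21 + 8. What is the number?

173

144 + 21 + 8 = 173.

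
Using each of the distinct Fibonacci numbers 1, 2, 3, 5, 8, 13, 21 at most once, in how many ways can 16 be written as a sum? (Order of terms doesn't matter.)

16 = 13+3 = 13+2+1 = 8+5+3 = 8+5+2+1 — 4 representations.

4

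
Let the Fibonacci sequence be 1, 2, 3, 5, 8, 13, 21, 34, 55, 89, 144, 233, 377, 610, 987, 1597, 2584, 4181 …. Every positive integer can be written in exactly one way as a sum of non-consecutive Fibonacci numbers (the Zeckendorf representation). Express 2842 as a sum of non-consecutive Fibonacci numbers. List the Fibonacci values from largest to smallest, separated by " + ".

2842 − 2584 = 258
258 − 233 = 25
25 − 21 = 4
4 − 3 = 1
1 − 1 = 0
So 2842 = 2584 + 233 + 21 + 3 + 1, with no two terms consecutive in the sequence.

2584 + 233 + 21 + 3 + 1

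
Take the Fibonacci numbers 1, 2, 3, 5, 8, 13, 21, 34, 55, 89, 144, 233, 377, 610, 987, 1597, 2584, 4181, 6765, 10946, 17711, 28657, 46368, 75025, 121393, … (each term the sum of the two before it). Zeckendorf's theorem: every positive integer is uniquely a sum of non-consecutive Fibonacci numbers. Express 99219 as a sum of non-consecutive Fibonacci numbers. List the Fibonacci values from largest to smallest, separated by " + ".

take 75025 (≤ 99219); 99219 − 75025 = 24194
take 17711 (≤ 24194); 24194 − 17711 = 6483
take 4181 (≤ 6483); 6483 − 4181 = 2302
take 1597 (≤ 2302); 2302 − 1597 = 705
take 610 (≤ 705); 705 − 610 = 95
take 89 (≤ 95); 95 − 89 = 6
take 5 (≤ 6); 6 − 5 = 1
take 1 (≤ 1); 1 − 1 = 0
So 99219 = 75025 + 17711 + 4181 + 1597 + 610 + 89 + 5 + 1, with no two terms consecutive in the sequence.

75025 + 17711 + 4181 + 1597 + 610 + 89 + 5 + 1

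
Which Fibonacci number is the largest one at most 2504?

1597

1597 ≤ 2504 < 2584, so the largest Fibonacci number not exceeding 2504 is 1597.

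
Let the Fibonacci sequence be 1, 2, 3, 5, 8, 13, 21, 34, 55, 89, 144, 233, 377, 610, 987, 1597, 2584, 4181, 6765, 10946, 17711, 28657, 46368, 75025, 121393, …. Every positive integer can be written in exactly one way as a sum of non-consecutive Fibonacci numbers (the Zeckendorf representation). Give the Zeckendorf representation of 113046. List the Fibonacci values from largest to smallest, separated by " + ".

75025 + 28657 + 6765 + 2584 + 13 + 2

Greedy algorithm:
113046: greatest Fibonacci not exceeding it is 75025, leaving 38021
38021: greatest Fibonacci not exceeding it is 28657, leaving 9364
9364: greatest Fibonacci not exceeding it is 6765, leaving 2599
2599: greatest Fibonacci not exceeding it is 2584, leaving 15
15: greatest Fibonacci not exceeding it is 13, leaving 2
2: greatest Fibonacci not exceeding it is 2, leaving 0
So 113046 = 75025 + 28657 + 6765 + 2584 + 13 + 2, with no two terms consecutive in the sequence.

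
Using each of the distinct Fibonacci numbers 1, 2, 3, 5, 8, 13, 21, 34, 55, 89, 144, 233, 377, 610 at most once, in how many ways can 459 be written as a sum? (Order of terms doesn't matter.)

459 = 377+55+21+5+1 = 377+55+21+3+2+1 = 377+55+13+8+5+1 = … (11 more), for 14 in all.

14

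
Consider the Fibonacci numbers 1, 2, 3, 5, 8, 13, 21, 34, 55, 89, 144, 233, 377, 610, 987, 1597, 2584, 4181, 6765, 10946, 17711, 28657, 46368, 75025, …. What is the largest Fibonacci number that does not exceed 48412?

46368 ≤ 48412 < 75025, so the largest Fibonacci number not exceeding 48412 is 46368.

46368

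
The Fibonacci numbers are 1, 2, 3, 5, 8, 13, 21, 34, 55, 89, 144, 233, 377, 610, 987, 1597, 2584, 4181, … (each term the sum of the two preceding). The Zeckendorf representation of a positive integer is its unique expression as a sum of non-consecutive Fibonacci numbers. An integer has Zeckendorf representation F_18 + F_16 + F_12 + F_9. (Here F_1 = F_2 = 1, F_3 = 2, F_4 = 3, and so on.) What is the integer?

3749

F_18 + F_16 + F_12 + F_9 = 2584 + 987 + 144 + 34 = 3749.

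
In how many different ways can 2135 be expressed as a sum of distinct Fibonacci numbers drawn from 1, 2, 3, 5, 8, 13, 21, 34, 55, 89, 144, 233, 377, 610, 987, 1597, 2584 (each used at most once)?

20

2135 = 1597+377+144+13+3+1 = 1597+377+144+8+5+3+1 = 1597+377+89+55+13+3+1 = 987+610+377+144+13+3+1 = 1597+377+89+55+8+5+3+1 = … (15 more), for 20 in all.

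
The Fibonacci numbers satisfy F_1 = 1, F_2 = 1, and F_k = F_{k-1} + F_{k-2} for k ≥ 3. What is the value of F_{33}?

Iterating the recurrence up to F_{25} = 75025 and F_{24} = 46368:
F_{26} = F_{25} + F_{24} = 75025 + 46368 = 121393
F_{27} = F_{26} + F_{25} = 121393 + 75025 = 196418
F_{28} = F_{27} + F_{26} = 196418 + 121393 = 317811
F_{29} = F_{28} + F_{27} = 317811 + 196418 = 514229
F_{30} = F_{29} + F_{28} = 514229 + 317811 = 832040
F_{31} = F_{30} + F_{29} = 832040 + 514229 = 1346269
F_{32} = F_{31} + F_{30} = 1346269 + 832040 = 2178309
F_{33} = F_{32} + F_{31} = 2178309 + 1346269 = 3524578

3524578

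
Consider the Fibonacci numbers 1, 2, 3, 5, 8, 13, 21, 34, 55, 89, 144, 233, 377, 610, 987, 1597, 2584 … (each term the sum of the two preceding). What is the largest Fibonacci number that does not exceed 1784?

1597 ≤ 1784 < 2584, so the largest Fibonacci number not exceeding 1784 is 1597.

1597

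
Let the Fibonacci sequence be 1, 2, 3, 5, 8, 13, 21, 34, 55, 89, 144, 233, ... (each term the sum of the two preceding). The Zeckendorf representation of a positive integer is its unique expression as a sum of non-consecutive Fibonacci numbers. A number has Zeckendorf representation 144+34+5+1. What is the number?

144+34+5+1 = 184.

184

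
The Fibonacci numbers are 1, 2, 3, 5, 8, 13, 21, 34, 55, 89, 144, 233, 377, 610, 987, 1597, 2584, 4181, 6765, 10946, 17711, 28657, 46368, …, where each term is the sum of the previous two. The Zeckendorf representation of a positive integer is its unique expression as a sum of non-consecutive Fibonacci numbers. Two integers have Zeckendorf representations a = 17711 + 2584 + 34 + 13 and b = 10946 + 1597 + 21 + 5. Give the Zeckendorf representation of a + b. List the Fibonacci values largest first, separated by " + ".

The two numbers are 20342 and 12569, so their sum is 32911.
28657 ≤ 32911 < 46368, so take 28657; remainder 4254
4181 ≤ 4254 < 6765, so take 4181; remainder 73
55 ≤ 73 < 89, so take 55; remainder 18
13 ≤ 18 < 21, so take 13; remainder 5
5 ≤ 5 < 8, so take 5; remainder 0

28657 + 4181 + 55 + 13 + 5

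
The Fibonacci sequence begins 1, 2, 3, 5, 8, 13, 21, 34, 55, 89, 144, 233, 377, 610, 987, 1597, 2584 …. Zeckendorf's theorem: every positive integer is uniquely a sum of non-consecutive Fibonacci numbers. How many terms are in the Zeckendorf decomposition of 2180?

largest Fibonacci ≤ 2180 is 1597; 2180 − 1597 = 583
largest Fibonacci ≤ 583 is 377; 583 − 377 = 206
largest Fibonacci ≤ 206 is 144; 206 − 144 = 62
largest Fibonacci ≤ 62 is 55; 62 − 55 = 7
largest Fibonacci ≤ 7 is 5; 7 − 5 = 2
largest Fibonacci ≤ 2 is 2; 2 − 2 = 0
2180 = 1597 + 377 + 144 + 55 + 5 + 2, which has 6 terms.

6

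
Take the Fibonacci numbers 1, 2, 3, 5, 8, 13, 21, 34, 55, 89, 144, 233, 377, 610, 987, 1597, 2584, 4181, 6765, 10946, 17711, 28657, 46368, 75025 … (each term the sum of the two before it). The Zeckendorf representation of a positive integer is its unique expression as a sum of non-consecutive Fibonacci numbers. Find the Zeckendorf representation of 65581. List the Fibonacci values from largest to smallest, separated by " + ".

Repeatedly subtract the largest Fibonacci number that fits:
take 46368 (≤ 65581); 65581 − 46368 = 19213
take 17711 (≤ 19213); 19213 − 17711 = 1502
take 987 (≤ 1502); 1502 − 987 = 515
take 377 (≤ 515); 515 − 377 = 138
take 89 (≤ 138); 138 − 89 = 49
take 34 (≤ 49); 49 − 34 = 15
take 13 (≤ 15); 15 − 13 = 2
take 2 (≤ 2); 2 − 2 = 0
So 65581 = 46368 + 17711 + 987 + 377 + 89 + 34 + 13 + 2, with no two terms consecutive in the sequence.

46368 + 17711 + 987 + 377 + 89 + 34 + 13 + 2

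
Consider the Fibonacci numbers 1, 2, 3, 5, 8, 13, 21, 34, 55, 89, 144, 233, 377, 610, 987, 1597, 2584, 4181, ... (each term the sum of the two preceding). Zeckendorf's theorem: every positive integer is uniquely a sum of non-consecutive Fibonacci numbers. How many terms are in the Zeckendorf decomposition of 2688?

2688: greatest Fibonacci not exceeding it is 2584, leaving 104
104: greatest Fibonacci not exceeding it is 89, leaving 15
15: greatest Fibonacci not exceeding it is 13, leaving 2
2: greatest Fibonacci not exceeding it is 2, leaving 0
2688 = 2584 + 89 + 13 + 2, which has 4 terms.

4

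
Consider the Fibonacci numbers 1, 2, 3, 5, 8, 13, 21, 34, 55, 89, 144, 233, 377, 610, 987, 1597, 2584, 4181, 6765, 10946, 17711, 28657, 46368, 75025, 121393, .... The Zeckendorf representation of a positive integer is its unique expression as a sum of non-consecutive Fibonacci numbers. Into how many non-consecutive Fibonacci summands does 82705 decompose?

subtract 75025 from 82705: 7680 remains
subtract 6765 from 7680: 915 remains
subtract 610 from 915: 305 remains
subtract 233 from 305: 72 remains
subtract 55 from 72: 17 remains
subtract 13 from 17: 4 remains
subtract 3 from 4: 1 remains
subtract 1 from 1: 0 remains
82705 = 75025 + 6765 + 610 + 233 + 55 + 13 + 3 + 1, which has 8 terms.

8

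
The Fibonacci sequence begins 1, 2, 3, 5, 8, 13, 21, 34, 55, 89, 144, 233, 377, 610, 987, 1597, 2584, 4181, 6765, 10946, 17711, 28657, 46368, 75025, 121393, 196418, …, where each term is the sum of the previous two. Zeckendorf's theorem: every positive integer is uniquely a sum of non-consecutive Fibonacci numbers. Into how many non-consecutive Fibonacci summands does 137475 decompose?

8

Greedily peel off the largest Fibonacci term at each step:
137475 − 121393 = 16082
16082 − 10946 = 5136
5136 − 4181 = 955
955 − 610 = 345
345 − 233 = 112
112 − 89 = 23
23 − 21 = 2
2 − 2 = 0
137475 = 121393 + 10946 + 4181 + 610 + 233 + 89 + 21 + 2, which has 8 terms.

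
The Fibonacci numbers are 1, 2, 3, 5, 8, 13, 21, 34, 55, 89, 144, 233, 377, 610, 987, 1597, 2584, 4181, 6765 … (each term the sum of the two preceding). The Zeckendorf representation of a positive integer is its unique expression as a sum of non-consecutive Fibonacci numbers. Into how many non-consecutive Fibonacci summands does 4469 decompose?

3

4469 − 4181 = 288
288 − 233 = 55
55 − 55 = 0
4469 = 4181 + 233 + 55, which has 3 terms.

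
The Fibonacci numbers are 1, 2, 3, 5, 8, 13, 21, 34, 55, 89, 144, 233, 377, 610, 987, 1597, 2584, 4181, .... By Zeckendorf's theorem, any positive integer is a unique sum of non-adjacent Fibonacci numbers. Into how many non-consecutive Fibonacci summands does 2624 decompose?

4

Repeatedly subtract the largest Fibonacci number that fits:
largest Fibonacci ≤ 2624 is 2584; 2624 − 2584 = 40
largest Fibonacci ≤ 40 is 34; 40 − 34 = 6
largest Fibonacci ≤ 6 is 5; 6 − 5 = 1
largest Fibonacci ≤ 1 is 1; 1 − 1 = 0
2624 = 2584 + 34 + 5 + 1, which has 4 terms.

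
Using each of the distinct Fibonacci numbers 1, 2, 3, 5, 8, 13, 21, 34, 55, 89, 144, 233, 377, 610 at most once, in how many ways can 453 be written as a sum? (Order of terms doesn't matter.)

17

Each representation comes from the Zeckendorf form by replacing some F_k with F_{k−1} + F_{k−2} where possible.
453 = 377+55+21 = 377+55+13+8 = 233+144+55+21 = 377+55+13+5+3 = … (13 more), for 17 in all.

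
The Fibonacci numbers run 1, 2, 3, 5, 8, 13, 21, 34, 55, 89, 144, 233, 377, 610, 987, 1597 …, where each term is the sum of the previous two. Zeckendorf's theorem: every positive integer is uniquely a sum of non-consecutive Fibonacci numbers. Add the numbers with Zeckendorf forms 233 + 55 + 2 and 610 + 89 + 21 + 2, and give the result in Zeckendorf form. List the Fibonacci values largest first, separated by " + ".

The two numbers are 290 and 722, so their sum is 1012.
Greedily peel off the largest Fibonacci term at each step:
largest Fibonacci ≤ 1012 is 987; 1012 − 987 = 25
largest Fibonacci ≤ 25 is 21; 25 − 21 = 4
largest Fibonacci ≤ 4 is 3; 4 − 3 = 1
largest Fibonacci ≤ 1 is 1; 1 − 1 = 0

987 + 21 + 3 + 1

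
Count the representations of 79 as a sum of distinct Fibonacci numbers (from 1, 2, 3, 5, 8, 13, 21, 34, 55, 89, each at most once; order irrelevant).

8

Starting from the Zeckendorf form and repeatedly splitting a term F_k into F_{k−1} + F_{k−2} (when neither is already used) reaches every representation.
79 = 55+21+3 = 55+21+2+1 = 55+13+8+3 = 55+13+8+2+1 = … (4 more), for 8 in all.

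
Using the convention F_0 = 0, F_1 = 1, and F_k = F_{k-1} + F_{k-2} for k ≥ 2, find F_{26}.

Iterating the recurrence up to F_{21} = 10946 and F_{20} = 6765:
F_{22} = F_{21} + F_{20} = 10946 + 6765 = 17711
F_{23} = F_{22} + F_{21} = 17711 + 10946 = 28657
F_{24} = F_{23} + F_{22} = 28657 + 17711 = 46368
F_{25} = F_{24} + F_{23} = 46368 + 28657 = 75025
F_{26} = F_{25} + F_{24} = 75025 + 46368 = 121393

121393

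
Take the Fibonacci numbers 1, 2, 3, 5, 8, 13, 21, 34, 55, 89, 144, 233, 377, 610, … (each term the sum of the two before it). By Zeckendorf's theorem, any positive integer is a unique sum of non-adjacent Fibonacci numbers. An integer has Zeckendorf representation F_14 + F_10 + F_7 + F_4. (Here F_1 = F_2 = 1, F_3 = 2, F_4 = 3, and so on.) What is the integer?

448

F_14 + F_10 + F_7 + F_4 = 377 + 55 + 13 + 3 = 448.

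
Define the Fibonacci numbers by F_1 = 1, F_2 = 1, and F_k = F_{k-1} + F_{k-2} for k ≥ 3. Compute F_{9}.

Iterating the recurrence up to F_{3} = 2 and F_{2} = 1:
F_{4} = F_{3} + F_{2} = 2 + 1 = 3
F_{5} = F_{4} + F_{3} = 3 + 2 = 5
F_{6} = F_{5} + F_{4} = 5 + 3 = 8
F_{7} = F_{6} + F_{5} = 8 + 5 = 13
F_{8} = F_{7} + F_{6} = 13 + 8 = 21
F_{9} = F_{8} + F_{7} = 21 + 13 = 34

34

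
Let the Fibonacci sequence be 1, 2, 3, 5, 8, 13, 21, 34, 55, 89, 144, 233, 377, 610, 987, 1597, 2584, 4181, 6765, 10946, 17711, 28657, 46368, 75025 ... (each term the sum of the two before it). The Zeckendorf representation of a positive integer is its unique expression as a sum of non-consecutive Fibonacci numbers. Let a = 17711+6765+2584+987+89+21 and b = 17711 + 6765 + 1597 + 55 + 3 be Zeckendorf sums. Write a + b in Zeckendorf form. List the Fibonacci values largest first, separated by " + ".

The two numbers are 28157 and 26131, so their sum is 54288.
Greedily peel off the largest Fibonacci term at each step:
46368 ≤ 54288 < 75025, so take 46368; remainder 7920
6765 ≤ 7920 < 10946, so take 6765; remainder 1155
987 ≤ 1155 < 1597, so take 987; remainder 168
144 ≤ 168 < 233, so take 144; remainder 24
21 ≤ 24 < 34, so take 21; remainder 3
3 ≤ 3 < 5, so take 3; remainder 0

46368 + 6765 + 987 + 144 + 21 + 3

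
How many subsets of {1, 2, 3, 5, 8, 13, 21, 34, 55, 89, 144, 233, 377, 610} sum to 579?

579 = 377+144+55+3 = 377+144+55+2+1 = 377+144+34+21+3 = 377+144+34+21+2+1 = … (13 more), for 17 in all.

17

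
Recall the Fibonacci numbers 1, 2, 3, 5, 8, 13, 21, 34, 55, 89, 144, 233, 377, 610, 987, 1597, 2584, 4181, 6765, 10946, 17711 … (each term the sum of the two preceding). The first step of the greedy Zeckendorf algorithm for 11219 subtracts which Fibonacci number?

10946

10946 ≤ 11219 < 17711, so the largest Fibonacci number not exceeding 11219 is 10946.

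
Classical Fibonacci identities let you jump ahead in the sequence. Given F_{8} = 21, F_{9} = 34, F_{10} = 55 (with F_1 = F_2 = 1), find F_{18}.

2584

By the addition formula F_{m+n} = F_m F_{n+1} + F_{m−1} F_n with m=9, n=9: F_{18} = 34·55 + 21·34 = 1870 + 714 = 2584.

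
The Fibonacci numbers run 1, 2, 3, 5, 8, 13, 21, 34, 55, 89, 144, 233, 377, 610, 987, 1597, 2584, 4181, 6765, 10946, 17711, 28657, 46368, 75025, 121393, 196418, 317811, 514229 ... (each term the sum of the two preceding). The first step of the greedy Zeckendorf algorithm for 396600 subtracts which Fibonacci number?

317811 ≤ 396600 < 514229, so the largest Fibonacci number not exceeding 396600 is 317811.

317811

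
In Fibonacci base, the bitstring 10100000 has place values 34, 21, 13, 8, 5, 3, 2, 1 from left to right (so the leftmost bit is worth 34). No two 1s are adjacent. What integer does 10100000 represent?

47

Summing the place values of the 1 bits: 34 + 13 = 47.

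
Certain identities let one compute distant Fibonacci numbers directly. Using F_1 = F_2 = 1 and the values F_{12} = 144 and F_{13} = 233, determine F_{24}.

46368

By the doubling identity F_{2k} = F_k(2F_{k+1} − F_k): F_{24} = 144·(2·233 − 144) = 144·322 = 46368.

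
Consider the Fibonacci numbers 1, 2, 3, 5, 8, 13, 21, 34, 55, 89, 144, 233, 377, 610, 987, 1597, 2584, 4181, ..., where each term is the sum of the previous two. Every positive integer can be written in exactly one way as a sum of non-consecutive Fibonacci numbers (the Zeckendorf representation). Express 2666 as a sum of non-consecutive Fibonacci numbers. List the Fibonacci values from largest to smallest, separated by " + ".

2666 − 2584 = 82
82 − 55 = 27
27 − 21 = 6
6 − 5 = 1
1 − 1 = 0
So 2666 = 2584 + 55 + 21 + 5 + 1, with no two terms consecutive in the sequence.

2584 + 55 + 21 + 5 + 1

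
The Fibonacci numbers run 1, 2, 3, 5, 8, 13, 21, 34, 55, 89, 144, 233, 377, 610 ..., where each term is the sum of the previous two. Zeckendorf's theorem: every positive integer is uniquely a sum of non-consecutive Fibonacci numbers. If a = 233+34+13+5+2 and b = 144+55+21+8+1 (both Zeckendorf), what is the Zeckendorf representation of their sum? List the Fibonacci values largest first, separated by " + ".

The two numbers are 287 and 229, so their sum is 516.
Greedy algorithm:
take 377 (≤ 516); 516 − 377 = 139
take 89 (≤ 139); 139 − 89 = 50
take 34 (≤ 50); 50 − 34 = 16
take 13 (≤ 16); 16 − 13 = 3
take 3 (≤ 3); 3 − 3 = 0

377 + 89 + 34 + 13 + 3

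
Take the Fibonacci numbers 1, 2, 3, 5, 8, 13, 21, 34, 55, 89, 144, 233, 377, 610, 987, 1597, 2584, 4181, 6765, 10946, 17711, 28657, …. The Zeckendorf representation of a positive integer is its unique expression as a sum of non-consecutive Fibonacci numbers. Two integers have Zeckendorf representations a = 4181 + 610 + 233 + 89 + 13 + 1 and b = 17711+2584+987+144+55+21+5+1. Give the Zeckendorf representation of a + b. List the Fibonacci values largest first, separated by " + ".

17711 + 6765 + 1597 + 377 + 144 + 34 + 5 + 2

The two numbers are 5127 and 21508, so their sum is 26635.
Repeatedly subtract the largest Fibonacci number that fits:
26635: greatest Fibonacci not exceeding it is 17711, leaving 8924
8924: greatest Fibonacci not exceeding it is 6765, leaving 2159
2159: greatest Fibonacci not exceeding it is 1597, leaving 562
562: greatest Fibonacci not exceeding it is 377, leaving 185
185: greatest Fibonacci not exceeding it is 144, leaving 41
41: greatest Fibonacci not exceeding it is 34, leaving 7
7: greatest Fibonacci not exceeding it is 5, leaving 2
2: greatest Fibonacci not exceeding it is 2, leaving 0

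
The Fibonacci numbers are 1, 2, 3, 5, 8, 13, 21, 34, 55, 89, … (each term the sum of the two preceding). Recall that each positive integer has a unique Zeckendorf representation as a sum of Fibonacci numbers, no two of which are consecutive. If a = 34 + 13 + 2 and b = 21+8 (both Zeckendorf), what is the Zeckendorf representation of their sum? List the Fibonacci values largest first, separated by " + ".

The two numbers are 49 and 29, so their sum is 78.
Repeatedly subtract the largest Fibonacci number that fits:
78: greatest Fibonacci not exceeding it is 55, leaving 23
23: greatest Fibonacci not exceeding it is 21, leaving 2
2: greatest Fibonacci not exceeding it is 2, leaving 0

55 + 21 + 2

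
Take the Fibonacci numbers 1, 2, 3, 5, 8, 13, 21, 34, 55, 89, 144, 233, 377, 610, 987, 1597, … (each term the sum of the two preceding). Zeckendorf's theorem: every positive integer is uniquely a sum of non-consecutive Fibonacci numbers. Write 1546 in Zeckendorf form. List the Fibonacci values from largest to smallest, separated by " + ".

Greedy algorithm:
1546: greatest Fibonacci not exceeding it is 987, leaving 559
559: greatest Fibonacci not exceeding it is 377, leaving 182
182: greatest Fibonacci not exceeding it is 144, leaving 38
38: greatest Fibonacci not exceeding it is 34, leaving 4
4: greatest Fibonacci not exceeding it is 3, leaving 1
1: greatest Fibonacci not exceeding it is 1, leaving 0
So 1546 = 987 + 377 + 144 + 34 + 3 + 1, with no two terms consecutive in the sequence.

987 + 377 + 144 + 34 + 3 + 1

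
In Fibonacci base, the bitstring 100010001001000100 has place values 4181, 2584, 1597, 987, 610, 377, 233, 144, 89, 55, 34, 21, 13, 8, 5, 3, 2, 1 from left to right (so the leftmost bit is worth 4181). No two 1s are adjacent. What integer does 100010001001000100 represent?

Summing the place values of the 1 bits: 4181 + 610 + 89 + 21 + 3 = 4904.

4904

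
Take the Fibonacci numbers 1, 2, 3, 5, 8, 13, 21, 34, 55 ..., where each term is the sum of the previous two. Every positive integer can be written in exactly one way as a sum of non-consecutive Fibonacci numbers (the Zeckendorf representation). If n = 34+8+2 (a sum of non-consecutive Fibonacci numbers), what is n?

44

34+8+2 = 44.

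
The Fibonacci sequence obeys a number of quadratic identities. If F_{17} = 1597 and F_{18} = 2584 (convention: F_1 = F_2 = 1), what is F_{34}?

By the doubling identity F_{2k} = F_k(2F_{k+1} − F_k): F_{34} = 1597·(2·2584 − 1597) = 1597·3571 = 5702887.

5702887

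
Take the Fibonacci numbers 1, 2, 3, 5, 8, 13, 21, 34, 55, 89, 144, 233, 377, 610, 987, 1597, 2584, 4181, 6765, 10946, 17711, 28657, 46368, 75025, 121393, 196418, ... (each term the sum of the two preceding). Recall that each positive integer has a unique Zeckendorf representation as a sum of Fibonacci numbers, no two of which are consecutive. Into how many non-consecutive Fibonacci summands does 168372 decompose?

Greedy algorithm:
take 121393 (≤ 168372); 168372 − 121393 = 46979
take 46368 (≤ 46979); 46979 − 46368 = 611
take 610 (≤ 611); 611 − 610 = 1
take 1 (≤ 1); 1 − 1 = 0
168372 = 121393 + 46368 + 610 + 1, which has 4 terms.

4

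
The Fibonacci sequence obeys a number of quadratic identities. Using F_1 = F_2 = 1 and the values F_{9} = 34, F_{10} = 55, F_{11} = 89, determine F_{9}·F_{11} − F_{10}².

1

34·89 − 55² = 3026 − 3025 = 1. (Cassini's identity: F_{k−1}F_{k+1} − F_k² = (−1)^k.)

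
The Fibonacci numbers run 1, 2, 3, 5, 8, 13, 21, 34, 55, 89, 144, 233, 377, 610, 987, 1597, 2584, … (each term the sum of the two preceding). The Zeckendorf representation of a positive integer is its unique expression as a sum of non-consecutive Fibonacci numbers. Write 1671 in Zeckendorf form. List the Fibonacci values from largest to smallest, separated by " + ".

largest Fibonacci ≤ 1671 is 1597; 1671 − 1597 = 74
largest Fibonacci ≤ 74 is 55; 74 − 55 = 19
largest Fibonacci ≤ 19 is 13; 19 − 13 = 6
largest Fibonacci ≤ 6 is 5; 6 − 5 = 1
largest Fibonacci ≤ 1 is 1; 1 − 1 = 0
So 1671 = 1597 + 55 + 13 + 5 + 1, with no two terms consecutive in the sequence.

1597 + 55 + 13 + 5 + 1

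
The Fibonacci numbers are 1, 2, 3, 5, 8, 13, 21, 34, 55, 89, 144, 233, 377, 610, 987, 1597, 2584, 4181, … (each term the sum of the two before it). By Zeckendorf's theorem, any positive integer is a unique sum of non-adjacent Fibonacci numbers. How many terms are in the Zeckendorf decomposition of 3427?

3

Repeatedly subtract the largest Fibonacci number that fits:
2584 ≤ 3427 < 4181, so take 2584; remainder 843
610 ≤ 843 < 987, so take 610; remainder 233
233 ≤ 233 < 377, so take 233; remainder 0
3427 = 2584 + 610 + 233, which has 3 terms.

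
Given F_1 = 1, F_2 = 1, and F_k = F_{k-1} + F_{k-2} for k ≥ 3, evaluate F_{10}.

55

Iterating the recurrence up to F_{6} = 8 and F_{5} = 5:
F_{7} = F_{6} + F_{5} = 8 + 5 = 13
F_{8} = F_{7} + F_{6} = 13 + 8 = 21
F_{9} = F_{8} + F_{7} = 21 + 13 = 34
F_{10} = F_{9} + F_{8} = 34 + 21 = 55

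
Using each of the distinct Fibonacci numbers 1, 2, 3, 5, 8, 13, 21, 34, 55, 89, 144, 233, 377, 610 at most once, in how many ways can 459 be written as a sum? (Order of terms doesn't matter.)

14

Starting from the Zeckendorf form and repeatedly splitting a term F_k into F_{k−1} + F_{k−2} (when neither is already used) reaches every representation.
459 = 377+55+21+5+1 = 377+55+21+3+2+1 = 377+55+13+8+5+1 = 233+144+55+21+5+1 = 377+55+13+8+3+2+1 = … (9 more), for 14 in all.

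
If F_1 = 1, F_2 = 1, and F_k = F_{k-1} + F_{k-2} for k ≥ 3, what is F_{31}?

1346269

Iterating the recurrence up to F_{24} = 46368 and F_{23} = 28657:
F_{25} = F_{24} + F_{23} = 46368 + 28657 = 75025
F_{26} = F_{25} + F_{24} = 75025 + 46368 = 121393
F_{27} = F_{26} + F_{25} = 121393 + 75025 = 196418
F_{28} = F_{27} + F_{26} = 196418 + 121393 = 317811
F_{29} = F_{28} + F_{27} = 317811 + 196418 = 514229
F_{30} = F_{29} + F_{28} = 514229 + 317811 = 832040
F_{31} = F_{30} + F_{29} = 832040 + 514229 = 1346269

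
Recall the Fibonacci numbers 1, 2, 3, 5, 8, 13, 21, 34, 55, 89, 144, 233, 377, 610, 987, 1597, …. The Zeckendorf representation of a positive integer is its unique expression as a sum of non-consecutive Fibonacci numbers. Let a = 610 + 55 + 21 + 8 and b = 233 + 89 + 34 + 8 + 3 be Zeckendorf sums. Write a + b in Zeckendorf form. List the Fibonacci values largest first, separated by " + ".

The two numbers are 694 and 367, so their sum is 1061.
take 987 (≤ 1061); 1061 − 987 = 74
take 55 (≤ 74); 74 − 55 = 19
take 13 (≤ 19); 19 − 13 = 6
take 5 (≤ 6); 6 − 5 = 1
take 1 (≤ 1); 1 − 1 = 0

987 + 55 + 13 + 5 + 1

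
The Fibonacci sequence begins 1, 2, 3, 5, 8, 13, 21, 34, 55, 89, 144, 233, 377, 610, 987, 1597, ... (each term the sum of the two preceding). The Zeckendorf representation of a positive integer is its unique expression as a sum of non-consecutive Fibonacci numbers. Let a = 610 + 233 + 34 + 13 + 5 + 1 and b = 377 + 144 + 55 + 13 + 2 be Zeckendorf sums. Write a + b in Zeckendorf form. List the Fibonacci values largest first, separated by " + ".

The two numbers are 896 and 591, so their sum is 1487.
1487: greatest Fibonacci not exceeding it is 987, leaving 500
500: greatest Fibonacci not exceeding it is 377, leaving 123
123: greatest Fibonacci not exceeding it is 89, leaving 34
34: greatest Fibonacci not exceeding it is 34, leaving 0

987 + 377 + 89 + 34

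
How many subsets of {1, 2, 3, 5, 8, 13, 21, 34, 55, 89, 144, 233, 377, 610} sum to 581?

14

Each representation comes from the Zeckendorf form by replacing some F_k with F_{k−1} + F_{k−2} where possible.
581 = 377+144+55+5 = 377+144+55+3+2 = 377+144+34+21+5 = … (11 more), for 14 in all.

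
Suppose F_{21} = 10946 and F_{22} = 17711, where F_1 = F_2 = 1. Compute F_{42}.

By the doubling identity F_{2k} = F_k(2F_{k+1} − F_k): F_{42} = 10946·(2·17711 − 10946) = 10946·24476 = 267914296.

267914296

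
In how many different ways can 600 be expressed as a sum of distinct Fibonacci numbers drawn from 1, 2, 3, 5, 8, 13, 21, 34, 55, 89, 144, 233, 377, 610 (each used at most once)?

14

Each representation comes from the Zeckendorf form by replacing some F_k with F_{k−1} + F_{k−2} where possible.
600 = 377+144+55+21+3 = 377+144+55+21+2+1 = 377+144+55+13+8+3 = 377+144+55+13+8+2+1 = 377+144+34+21+13+8+3 = … (9 more), for 14 in all.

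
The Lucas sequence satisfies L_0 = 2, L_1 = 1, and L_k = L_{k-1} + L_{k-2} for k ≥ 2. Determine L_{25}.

Iterating the recurrence up to L_{20} = 15127 and L_{19} = 9349:
L_{21} = L_{20} + L_{19} = 15127 + 9349 = 24476
L_{22} = L_{21} + L_{20} = 24476 + 15127 = 39603
L_{23} = L_{22} + L_{21} = 39603 + 24476 = 64079
L_{24} = L_{23} + L_{22} = 64079 + 39603 = 103682
L_{25} = L_{24} + L_{23} = 103682 + 64079 = 167761

167761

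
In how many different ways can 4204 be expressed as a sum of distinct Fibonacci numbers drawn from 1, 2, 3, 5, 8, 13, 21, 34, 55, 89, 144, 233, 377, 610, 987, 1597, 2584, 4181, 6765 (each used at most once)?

18

Starting from the Zeckendorf form and repeatedly splitting a term F_k into F_{k−1} + F_{k−2} (when neither is already used) reaches every representation.
4204 = 4181+21+2 = 4181+13+8+2 = 2584+1597+21+2 = 4181+13+5+3+2 = … (14 more), for 18 in all.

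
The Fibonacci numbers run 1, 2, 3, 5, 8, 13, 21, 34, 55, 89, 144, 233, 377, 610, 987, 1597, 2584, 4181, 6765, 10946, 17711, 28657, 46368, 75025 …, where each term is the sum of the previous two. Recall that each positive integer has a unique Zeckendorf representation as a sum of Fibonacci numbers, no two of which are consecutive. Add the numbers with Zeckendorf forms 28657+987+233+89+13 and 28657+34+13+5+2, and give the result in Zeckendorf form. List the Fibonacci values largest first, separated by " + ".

46368 + 10946 + 987 + 377 + 8 + 3 + 1

The two numbers are 29979 and 28711, so their sum is 58690.
58690 − 46368 = 12322
12322 − 10946 = 1376
1376 − 987 = 389
389 − 377 = 12
12 − 8 = 4
4 − 3 = 1
1 − 1 = 0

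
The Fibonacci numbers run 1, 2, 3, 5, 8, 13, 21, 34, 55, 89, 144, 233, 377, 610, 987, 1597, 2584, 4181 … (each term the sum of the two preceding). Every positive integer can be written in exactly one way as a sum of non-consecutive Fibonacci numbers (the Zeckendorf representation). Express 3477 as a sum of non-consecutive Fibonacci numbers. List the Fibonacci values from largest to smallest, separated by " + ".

2584 + 610 + 233 + 34 + 13 + 3

Repeatedly subtract the largest Fibonacci number that fits:
largest Fibonacci ≤ 3477 is 2584; 3477 − 2584 = 893
largest Fibonacci ≤ 893 is 610; 893 − 610 = 283
largest Fibonacci ≤ 283 is 233; 283 − 233 = 50
largest Fibonacci ≤ 50 is 34; 50 − 34 = 16
largest Fibonacci ≤ 16 is 13; 16 − 13 = 3
largest Fibonacci ≤ 3 is 3; 3 − 3 = 0
So 3477 = 2584 + 610 + 233 + 34 + 13 + 3, with no two terms consecutive in the sequence.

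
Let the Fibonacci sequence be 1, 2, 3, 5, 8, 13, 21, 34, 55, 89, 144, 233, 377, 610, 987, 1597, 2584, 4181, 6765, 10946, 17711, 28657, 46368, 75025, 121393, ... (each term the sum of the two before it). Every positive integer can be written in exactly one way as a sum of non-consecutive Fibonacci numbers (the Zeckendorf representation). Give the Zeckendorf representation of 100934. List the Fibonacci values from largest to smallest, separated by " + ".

75025 + 17711 + 6765 + 987 + 377 + 55 + 13 + 1

100934: greatest Fibonacci not exceeding it is 75025, leaving 25909
25909: greatest Fibonacci not exceeding it is 17711, leaving 8198
8198: greatest Fibonacci not exceeding it is 6765, leaving 1433
1433: greatest Fibonacci not exceeding it is 987, leaving 446
446: greatest Fibonacci not exceeding it is 377, leaving 69
69: greatest Fibonacci not exceeding it is 55, leaving 14
14: greatest Fibonacci not exceeding it is 13, leaving 1
1: greatest Fibonacci not exceeding it is 1, leaving 0
So 100934 = 75025 + 17711 + 6765 + 987 + 377 + 55 + 13 + 1, with no two terms consecutive in the sequence.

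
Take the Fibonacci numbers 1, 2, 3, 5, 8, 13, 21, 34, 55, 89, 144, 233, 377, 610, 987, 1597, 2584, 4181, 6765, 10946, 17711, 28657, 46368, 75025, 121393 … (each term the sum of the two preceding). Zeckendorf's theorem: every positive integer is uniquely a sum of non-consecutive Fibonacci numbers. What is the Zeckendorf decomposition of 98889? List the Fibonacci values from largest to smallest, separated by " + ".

Greedy algorithm:
98889 − 75025 = 23864
23864 − 17711 = 6153
6153 − 4181 = 1972
1972 − 1597 = 375
375 − 233 = 142
142 − 89 = 53
53 − 34 = 19
19 − 13 = 6
6 − 5 = 1
1 − 1 = 0
So 98889 = 75025 + 17711 + 4181 + 1597 + 233 + 89 + 34 + 13 + 5 + 1, with no two terms consecutive in the sequence.

75025 + 17711 + 4181 + 1597 + 233 + 89 + 34 + 13 + 5 + 1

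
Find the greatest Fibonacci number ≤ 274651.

196418 ≤ 274651 < 317811, so the largest Fibonacci number not exceeding 274651 is 196418.

196418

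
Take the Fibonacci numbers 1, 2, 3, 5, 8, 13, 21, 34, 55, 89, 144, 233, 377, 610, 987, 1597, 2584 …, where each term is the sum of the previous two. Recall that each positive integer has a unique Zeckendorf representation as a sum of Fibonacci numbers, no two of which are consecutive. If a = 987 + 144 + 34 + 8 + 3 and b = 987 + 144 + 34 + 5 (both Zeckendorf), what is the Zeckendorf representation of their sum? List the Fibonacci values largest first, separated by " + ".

The two numbers are 1176 and 1170, so their sum is 2346.
Repeatedly subtract the largest Fibonacci number that fits:
largest Fibonacci ≤ 2346 is 1597; 2346 − 1597 = 749
largest Fibonacci ≤ 749 is 610; 749 − 610 = 139
largest Fibonacci ≤ 139 is 89; 139 − 89 = 50
largest Fibonacci ≤ 50 is 34; 50 − 34 = 16
largest Fibonacci ≤ 16 is 13; 16 − 13 = 3
largest Fibonacci ≤ 3 is 3; 3 − 3 = 0

1597 + 610 + 89 + 34 + 13 + 3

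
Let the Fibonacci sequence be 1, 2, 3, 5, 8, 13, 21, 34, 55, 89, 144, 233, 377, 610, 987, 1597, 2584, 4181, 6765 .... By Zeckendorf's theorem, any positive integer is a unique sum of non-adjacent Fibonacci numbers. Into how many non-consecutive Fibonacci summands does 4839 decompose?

subtract 4181 from 4839: 658 remains
subtract 610 from 658: 48 remains
subtract 34 from 48: 14 remains
subtract 13 from 14: 1 remains
subtract 1 from 1: 0 remains
4839 = 4181 + 610 + 34 + 13 + 1, which has 5 terms.

5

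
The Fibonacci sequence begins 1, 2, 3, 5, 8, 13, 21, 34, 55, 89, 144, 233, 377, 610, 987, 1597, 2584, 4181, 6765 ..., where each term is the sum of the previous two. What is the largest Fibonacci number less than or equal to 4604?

4181 ≤ 4604 < 6765, so the largest Fibonacci number not exceeding 4604 is 4181.

4181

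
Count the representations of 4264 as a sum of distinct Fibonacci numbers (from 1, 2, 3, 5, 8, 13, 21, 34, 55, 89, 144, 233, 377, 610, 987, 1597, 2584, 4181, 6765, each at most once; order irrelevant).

Starting from the Zeckendorf form and repeatedly splitting a term F_k into F_{k−1} + F_{k−2} (when neither is already used) reaches every representation.
4264 = 4181+55+21+5+2 = 4181+55+13+8+5+2 = 2584+1597+55+21+5+2 = 4181+34+21+13+8+5+2 = … (11 more), for 15 in all.

15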